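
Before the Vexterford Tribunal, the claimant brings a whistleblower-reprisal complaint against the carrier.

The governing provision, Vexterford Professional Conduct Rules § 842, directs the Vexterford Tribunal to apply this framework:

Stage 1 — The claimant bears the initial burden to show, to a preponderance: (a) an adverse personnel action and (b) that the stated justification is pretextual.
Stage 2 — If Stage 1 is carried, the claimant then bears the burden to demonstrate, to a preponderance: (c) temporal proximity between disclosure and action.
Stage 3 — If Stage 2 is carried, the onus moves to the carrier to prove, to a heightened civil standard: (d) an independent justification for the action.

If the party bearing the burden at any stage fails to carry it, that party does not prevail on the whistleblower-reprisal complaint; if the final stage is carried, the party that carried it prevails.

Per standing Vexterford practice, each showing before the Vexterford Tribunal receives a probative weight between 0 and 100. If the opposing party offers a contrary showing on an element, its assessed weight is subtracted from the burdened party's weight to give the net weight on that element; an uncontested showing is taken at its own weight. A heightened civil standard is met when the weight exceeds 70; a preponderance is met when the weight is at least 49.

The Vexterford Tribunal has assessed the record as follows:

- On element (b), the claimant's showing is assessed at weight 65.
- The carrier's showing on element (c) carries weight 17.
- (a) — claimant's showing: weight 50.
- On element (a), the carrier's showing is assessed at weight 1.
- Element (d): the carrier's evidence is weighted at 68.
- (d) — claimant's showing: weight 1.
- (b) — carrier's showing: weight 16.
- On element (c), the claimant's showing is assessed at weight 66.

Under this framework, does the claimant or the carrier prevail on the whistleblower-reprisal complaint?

claimant

Stage 1 — burden on claimant; standard: a preponderance (weight is at least 49).
    (a): 50 − 1 = 49 ≥ 49 [met]
    (b): 65 − 16 = 49 ≥ 49 [met]
  Stage 1 carried; the burden remains with the claimant.
Stage 2 — burden on claimant; standard: a preponderance (weight is at least 49).
    (c): 66 − 17 = 49 ≥ 49 [met]
  The claimant carries Stage 2; the carrier now bears the burden.
Stage 3 — burden on carrier; standard: a heightened civil standard (weight exceeds 70).
    (d): 68 − 1 = 67 ≤ 70 [not met]
  Stage 3 not carried; the carrier fails its burden.
So the claimant prevails.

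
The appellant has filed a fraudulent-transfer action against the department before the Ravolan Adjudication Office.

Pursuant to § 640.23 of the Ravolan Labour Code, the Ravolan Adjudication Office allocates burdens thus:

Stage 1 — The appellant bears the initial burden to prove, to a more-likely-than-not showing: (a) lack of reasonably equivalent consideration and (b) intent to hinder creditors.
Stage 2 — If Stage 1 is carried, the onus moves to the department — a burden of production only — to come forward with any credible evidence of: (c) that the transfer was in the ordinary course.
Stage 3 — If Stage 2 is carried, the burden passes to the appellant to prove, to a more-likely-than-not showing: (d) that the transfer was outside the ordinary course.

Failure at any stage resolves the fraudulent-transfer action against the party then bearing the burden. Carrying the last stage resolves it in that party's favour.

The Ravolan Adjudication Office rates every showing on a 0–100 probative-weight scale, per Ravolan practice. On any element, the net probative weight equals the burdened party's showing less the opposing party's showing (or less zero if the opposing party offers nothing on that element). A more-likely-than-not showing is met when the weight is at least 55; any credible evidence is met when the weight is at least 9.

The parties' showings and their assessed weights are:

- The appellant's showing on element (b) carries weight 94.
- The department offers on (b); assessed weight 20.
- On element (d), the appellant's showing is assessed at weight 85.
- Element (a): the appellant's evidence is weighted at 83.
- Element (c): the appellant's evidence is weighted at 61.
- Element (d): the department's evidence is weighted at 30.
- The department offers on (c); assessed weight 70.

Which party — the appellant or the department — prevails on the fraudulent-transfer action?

At Stage 1 the appellant must meet a more-likely-than-not showing (weight is at least 55): on (a) the weight is 83, which does reach 55, so (a) meets the standard; on (b) the weight is 94 less the opposing 20 gives net 74, ≥ 55, so (b) meets the standard.
  All elements met. The burden passes to the department.
At Stage 2 the department must meet any credible evidence (weight is at least 9): on (c) the weight is 70 less the opposing 61 gives net 9, which does reach 9, so (c) meets the standard.
  All elements met. The burden passes to the appellant.
At Stage 3 the appellant must meet a more-likely-than-not showing (weight is at least 55): on (d) the weight is 85 less the opposing 30 gives net 55, ≥ 55, so (d) meets the standard.
  Stage 3 carried; the final stage is satisfied.
With every stage satisfied, the appellant prevails.

appellant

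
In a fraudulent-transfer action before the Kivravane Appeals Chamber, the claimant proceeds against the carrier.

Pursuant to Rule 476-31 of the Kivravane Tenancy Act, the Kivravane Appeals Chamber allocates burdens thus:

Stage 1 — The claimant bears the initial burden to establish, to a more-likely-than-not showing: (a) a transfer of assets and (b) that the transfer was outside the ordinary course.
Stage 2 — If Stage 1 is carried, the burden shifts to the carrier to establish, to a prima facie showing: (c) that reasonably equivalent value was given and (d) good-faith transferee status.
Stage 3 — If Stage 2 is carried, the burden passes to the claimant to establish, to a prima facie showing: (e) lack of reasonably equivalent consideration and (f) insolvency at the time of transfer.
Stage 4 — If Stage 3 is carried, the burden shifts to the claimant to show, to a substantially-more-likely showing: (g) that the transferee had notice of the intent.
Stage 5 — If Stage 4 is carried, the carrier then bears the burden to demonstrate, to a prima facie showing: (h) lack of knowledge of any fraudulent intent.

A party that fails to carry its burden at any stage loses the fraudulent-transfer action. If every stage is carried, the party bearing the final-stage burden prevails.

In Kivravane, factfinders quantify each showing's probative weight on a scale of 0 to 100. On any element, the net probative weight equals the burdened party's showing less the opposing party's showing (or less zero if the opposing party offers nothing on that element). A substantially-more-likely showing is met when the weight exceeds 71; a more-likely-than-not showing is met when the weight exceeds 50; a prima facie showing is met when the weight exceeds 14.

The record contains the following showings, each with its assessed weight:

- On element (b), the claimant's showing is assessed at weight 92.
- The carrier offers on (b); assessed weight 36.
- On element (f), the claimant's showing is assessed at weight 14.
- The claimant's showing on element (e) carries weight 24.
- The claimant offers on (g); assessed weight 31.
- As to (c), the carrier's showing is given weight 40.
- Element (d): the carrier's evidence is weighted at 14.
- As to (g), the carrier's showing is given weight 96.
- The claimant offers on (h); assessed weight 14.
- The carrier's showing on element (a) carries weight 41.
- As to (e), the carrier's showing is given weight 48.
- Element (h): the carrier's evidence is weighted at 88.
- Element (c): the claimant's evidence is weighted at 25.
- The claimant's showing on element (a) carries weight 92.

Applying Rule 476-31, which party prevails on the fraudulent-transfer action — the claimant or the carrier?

Stage 1 — burden on claimant; standard: a more-likely-than-not showing (weight exceeds 50).
    (a): 92 − 41 = 51 > 50 [met]
    (b): 92 − 36 = 56 > 50 [met]
  The claimant carries Stage 1; the carrier now bears the burden.
Stage 2 — burden on carrier; standard: a prima facie showing (weight exceeds 14).
    (c): 40 − 25 = 15 > 14 [met]
    (d): 14 ≤ 14 [not met]
  Stage 2 not carried; the carrier fails its burden.
The analysis ends at Stage 2; the claimant prevails.

claimant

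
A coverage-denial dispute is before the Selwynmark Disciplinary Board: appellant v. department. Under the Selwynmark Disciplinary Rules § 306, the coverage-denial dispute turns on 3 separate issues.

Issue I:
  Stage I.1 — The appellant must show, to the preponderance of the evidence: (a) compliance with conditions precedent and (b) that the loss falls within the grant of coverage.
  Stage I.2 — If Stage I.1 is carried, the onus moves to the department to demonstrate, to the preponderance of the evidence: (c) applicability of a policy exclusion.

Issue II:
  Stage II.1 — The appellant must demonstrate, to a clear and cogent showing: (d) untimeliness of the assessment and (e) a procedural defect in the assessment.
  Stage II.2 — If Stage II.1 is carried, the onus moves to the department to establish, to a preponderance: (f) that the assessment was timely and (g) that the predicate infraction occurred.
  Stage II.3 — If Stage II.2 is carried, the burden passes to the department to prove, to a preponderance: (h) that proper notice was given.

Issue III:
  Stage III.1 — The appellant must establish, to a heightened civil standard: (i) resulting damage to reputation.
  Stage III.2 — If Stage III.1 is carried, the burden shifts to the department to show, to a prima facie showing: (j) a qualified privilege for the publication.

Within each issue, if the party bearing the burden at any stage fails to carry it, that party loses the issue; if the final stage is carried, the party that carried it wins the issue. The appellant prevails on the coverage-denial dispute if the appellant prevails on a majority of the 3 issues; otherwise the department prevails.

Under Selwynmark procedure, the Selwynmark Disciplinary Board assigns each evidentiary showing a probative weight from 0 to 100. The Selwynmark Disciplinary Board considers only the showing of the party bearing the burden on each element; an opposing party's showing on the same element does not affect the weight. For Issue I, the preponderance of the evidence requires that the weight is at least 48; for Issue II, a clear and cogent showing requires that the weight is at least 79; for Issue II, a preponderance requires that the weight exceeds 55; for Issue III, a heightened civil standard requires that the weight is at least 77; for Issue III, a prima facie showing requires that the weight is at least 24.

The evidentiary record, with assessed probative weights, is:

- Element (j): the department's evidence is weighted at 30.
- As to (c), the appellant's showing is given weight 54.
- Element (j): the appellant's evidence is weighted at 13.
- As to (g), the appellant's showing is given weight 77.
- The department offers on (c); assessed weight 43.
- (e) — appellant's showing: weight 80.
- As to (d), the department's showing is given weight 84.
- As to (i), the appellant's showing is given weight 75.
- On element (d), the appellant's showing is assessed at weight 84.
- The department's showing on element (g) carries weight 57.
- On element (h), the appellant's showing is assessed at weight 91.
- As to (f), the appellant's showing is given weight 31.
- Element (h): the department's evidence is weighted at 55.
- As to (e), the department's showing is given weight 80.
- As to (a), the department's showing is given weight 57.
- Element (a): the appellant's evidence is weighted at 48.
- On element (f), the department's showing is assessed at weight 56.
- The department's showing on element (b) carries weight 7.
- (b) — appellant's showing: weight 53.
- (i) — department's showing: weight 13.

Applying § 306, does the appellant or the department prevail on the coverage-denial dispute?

appellant

— Issue I —
Stage I.1 (appellant, the preponderance of the evidence, weight is at least 48): (a) 48 (department's 57 disregarded) ≥ 48 — meets; (b) 53 (department's 7 disregarded) ≥ 48 — meets.
  Stage I.1 carried; the burden shifts to the department.
Stage I.2 (department, the preponderance of the evidence, weight is at least 48): (c) 43 (appellant's 54 disregarded) < 48 — fails.
  Not every element is met, so the department fails to carry Stage I.2.
The analysis ends at Stage I.2; the appellant prevails on this issue.
— Issue II —
Stage II.1 (appellant, a clear and cogent showing, weight is at least 79): (d) 84 (department's 84 disregarded) ≥ 79 — meets; (e) 80 (department's 80 disregarded) ≥ 79 — meets.
  Stage II.1 carried; the burden shifts to the department.
Stage II.2 (department, a preponderance, weight exceeds 55): (f) 56 (appellant's 31 disregarded) > 55 — meets; (g) 57 (appellant's 77 disregarded) > 55 — meets.
  All elements met. The department retains the burden for Stage II.3.
Stage II.3 (department, a preponderance, weight exceeds 55): (h) 55 (appellant's 91 disregarded) ≤ 55 — fails.
  Not every element is met, so the department fails to carry Stage II.3.
The analysis ends at Stage II.3; the appellant prevails on this issue.
— Issue III —
At Stage III.1 the appellant must meet a heightened civil standard (weight is at least 77): on (i) the weight is 75 (the department's 13 is given no effect), which does not reach 77, so (i) does not meet the standard.
  Stage III.1 not carried; the appellant fails its burden.
The analysis ends at Stage III.1; the department prevails on this issue.
Per-issue: Issue I → appellant; Issue II → appellant; Issue III → department. The appellant must prevail on a majority of issues; overall, the appellant prevails.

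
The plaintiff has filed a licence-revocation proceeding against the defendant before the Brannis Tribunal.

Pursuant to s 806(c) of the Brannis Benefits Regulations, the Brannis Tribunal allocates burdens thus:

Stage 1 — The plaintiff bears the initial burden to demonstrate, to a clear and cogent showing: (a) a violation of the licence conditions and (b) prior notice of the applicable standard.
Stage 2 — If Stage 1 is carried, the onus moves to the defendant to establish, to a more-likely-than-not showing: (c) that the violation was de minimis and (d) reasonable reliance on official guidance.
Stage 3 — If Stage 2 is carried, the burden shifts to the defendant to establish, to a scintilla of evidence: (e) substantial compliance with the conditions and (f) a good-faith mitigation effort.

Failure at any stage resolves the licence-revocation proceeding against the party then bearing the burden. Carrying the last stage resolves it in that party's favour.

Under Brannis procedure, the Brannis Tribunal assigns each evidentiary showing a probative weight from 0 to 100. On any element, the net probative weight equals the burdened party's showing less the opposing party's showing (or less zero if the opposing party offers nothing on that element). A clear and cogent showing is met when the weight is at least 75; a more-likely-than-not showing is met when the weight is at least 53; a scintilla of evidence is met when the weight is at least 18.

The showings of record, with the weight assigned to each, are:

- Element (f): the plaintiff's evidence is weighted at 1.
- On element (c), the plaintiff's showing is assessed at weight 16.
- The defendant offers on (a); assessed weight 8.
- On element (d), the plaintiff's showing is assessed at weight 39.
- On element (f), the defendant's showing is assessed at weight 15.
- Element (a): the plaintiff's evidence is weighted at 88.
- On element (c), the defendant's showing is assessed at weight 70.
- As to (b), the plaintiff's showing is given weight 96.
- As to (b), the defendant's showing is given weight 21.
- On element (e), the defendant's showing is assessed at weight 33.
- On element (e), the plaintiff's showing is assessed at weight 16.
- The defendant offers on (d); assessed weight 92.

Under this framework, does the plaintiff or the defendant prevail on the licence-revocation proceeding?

plaintiff

At Stage 1 the plaintiff must meet a clear and cogent showing (weight is at least 75): on (a) the weight is 88 less the opposing 8 gives net 80, ≥ 75, so (a) meets the standard; on (b) the weight is 96 less the opposing 21 gives net 75, ≥ 75, so (b) meets the standard.
  The plaintiff carries Stage 1; the defendant now bears the burden.
At Stage 2 the defendant must meet a more-likely-than-not showing (weight is at least 53): on (c) the weight is 70 less the opposing 16 gives net 54, which does reach 53, so (c) meets the standard; on (d) the weight is 92 less the opposing 39 gives net 53, which does reach 53, so (d) meets the standard.
  All elements met. The defendant retains the burden for Stage 3.
At Stage 3 the defendant must meet a scintilla of evidence (weight is at least 18): on (e) the weight is 33 less the opposing 16 gives net 17, < 18, so (e) does not meet the standard; on (f) the weight is 15 less the opposing 1 gives net 14, which does not reach 18, so (f) does not meet the standard.
  Stage 3 not carried; the defendant fails its burden.
The analysis ends at Stage 3; the plaintiff prevails.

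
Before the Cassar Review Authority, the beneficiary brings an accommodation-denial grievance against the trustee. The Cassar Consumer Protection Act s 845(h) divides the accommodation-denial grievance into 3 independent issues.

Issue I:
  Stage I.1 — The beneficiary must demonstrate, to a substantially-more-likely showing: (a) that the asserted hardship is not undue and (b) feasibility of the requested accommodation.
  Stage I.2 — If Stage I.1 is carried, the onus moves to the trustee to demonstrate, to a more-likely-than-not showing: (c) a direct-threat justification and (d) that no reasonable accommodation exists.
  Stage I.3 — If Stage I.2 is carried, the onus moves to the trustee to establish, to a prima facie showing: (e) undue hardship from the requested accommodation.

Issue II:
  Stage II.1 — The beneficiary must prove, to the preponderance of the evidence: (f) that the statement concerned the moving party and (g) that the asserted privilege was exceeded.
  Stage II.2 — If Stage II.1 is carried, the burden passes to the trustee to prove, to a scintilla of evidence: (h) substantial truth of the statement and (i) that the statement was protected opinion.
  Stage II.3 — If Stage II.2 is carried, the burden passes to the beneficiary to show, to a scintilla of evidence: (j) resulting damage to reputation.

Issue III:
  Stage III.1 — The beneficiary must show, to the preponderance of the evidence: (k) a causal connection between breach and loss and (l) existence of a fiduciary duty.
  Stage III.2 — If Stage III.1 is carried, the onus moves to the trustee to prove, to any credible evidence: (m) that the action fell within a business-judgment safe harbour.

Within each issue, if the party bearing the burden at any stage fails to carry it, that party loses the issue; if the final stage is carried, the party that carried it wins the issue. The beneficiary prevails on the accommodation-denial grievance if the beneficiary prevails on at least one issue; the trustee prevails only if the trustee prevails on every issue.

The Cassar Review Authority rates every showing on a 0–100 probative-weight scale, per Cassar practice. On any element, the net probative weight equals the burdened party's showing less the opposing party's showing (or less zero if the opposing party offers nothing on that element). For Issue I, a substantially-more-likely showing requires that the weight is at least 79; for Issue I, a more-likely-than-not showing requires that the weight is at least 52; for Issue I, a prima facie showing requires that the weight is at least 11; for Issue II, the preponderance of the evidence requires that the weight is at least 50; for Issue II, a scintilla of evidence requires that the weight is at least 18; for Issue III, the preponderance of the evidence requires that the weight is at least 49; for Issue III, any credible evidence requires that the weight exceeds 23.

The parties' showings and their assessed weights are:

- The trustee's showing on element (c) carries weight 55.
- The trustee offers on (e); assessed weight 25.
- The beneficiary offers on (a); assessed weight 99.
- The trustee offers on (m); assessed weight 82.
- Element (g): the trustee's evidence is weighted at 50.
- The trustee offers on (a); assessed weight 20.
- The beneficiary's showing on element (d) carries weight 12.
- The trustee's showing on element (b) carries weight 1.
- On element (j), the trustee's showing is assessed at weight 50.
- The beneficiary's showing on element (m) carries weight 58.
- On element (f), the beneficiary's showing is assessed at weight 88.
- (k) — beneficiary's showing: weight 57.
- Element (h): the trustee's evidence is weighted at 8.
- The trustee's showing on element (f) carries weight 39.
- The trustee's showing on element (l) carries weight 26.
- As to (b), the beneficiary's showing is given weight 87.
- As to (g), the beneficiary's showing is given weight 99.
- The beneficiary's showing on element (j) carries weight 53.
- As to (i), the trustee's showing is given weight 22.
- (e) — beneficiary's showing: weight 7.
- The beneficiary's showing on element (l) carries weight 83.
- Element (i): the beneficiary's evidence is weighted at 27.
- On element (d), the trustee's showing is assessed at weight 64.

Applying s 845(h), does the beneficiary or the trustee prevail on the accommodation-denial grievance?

— Issue I —
Stage I.1 — burden on beneficiary; standard: a substantially-more-likely showing (weight is at least 79).
    (a): 99 − 20 = 79 ≥ 79 [met]
    (b): 87 − 1 = 86 ≥ 79 [met]
  Stage I.1 carried; the burden shifts to the trustee.
Stage I.2 — burden on trustee; standard: a more-likely-than-not showing (weight is at least 52).
    (c): 55 ≥ 52 [met]
    (d): 64 − 12 = 52 ≥ 52 [met]
  Stage I.2 carried; the burden remains with the trustee.
Stage I.3 — burden on trustee; standard: a prima facie showing (weight is at least 11).
    (e): 25 − 7 = 18 ≥ 11 [met]
  The trustee carries the last stage.
Every stage carried; the trustee prevails on this issue.
— Issue II —
Stage II.1 — burden on beneficiary; standard: the preponderance of the evidence (weight is at least 50).
    (f): 88 − 39 = 49 < 50 [not met]
    (g): 99 − 50 = 49 < 50 [not met]
  Not every element is met, so the beneficiary fails to carry Stage II.1.
So the trustee prevails on this issue.
— Issue III —
Stage III.1 (beneficiary, the preponderance of the evidence, weight is at least 49): (k) 57 ≥ 49 — meets; (l) net 83−26=57 ≥ 49 — meets.
  All elements met. The burden passes to the trustee.
Stage III.2 (trustee, any credible evidence, weight exceeds 23): (m) net 82−58=24 > 23 — meets.
  The trustee carries the last stage.
With every stage satisfied, the trustee prevails on this issue.
Per-issue: Issue I → trustee; Issue II → trustee; Issue III → trustee. The beneficiary must prevail on at least one issue; overall, the trustee prevails.

trustee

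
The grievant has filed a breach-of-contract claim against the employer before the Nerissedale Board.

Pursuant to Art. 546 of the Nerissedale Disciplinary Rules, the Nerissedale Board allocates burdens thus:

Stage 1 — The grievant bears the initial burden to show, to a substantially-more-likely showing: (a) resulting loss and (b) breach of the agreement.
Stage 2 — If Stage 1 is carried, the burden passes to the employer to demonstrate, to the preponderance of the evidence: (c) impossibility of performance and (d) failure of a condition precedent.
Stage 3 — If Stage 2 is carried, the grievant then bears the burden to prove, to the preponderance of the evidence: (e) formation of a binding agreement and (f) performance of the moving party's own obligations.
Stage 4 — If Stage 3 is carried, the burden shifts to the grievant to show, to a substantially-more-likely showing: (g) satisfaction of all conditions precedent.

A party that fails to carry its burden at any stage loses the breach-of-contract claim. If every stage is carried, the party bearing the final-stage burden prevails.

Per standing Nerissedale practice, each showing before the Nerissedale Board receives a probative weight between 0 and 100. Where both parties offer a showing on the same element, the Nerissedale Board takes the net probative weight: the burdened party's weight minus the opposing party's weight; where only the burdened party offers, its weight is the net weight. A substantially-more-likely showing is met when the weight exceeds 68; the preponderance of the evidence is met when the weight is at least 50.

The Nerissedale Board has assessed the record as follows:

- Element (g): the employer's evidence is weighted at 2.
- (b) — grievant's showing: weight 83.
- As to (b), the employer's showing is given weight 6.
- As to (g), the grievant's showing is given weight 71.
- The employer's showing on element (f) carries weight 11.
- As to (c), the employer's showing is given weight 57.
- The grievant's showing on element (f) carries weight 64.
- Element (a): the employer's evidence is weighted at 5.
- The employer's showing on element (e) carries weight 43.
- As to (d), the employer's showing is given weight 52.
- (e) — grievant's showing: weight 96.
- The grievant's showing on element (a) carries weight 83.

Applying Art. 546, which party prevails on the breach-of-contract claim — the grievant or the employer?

grievant

Stage 1 — burden on grievant; standard: a substantially-more-likely showing (weight exceeds 68).
    (a): 83 − 5 = 78 > 68 [met]
    (b): 83 − 6 = 77 > 68 [met]
  All elements met. The burden passes to the employer.
Stage 2 — burden on employer; standard: the preponderance of the evidence (weight is at least 50).
    (c): 57 ≥ 50 [met]
    (d): 52 ≥ 50 [met]
  Stage 2 carried; the burden shifts to the grievant.
Stage 3 — burden on grievant; standard: the preponderance of the evidence (weight is at least 50).
    (e): 96 − 43 = 53 ≥ 50 [met]
    (f): 64 − 11 = 53 ≥ 50 [met]
  Stage 3 is satisfied; the grievant continues to bear the burden.
Stage 4 — burden on grievant; standard: a substantially-more-likely showing (weight exceeds 68).
    (g): 71 − 2 = 69 > 68 [met]
  All elements met at the final stage.
With every stage satisfied, the grievant prevails.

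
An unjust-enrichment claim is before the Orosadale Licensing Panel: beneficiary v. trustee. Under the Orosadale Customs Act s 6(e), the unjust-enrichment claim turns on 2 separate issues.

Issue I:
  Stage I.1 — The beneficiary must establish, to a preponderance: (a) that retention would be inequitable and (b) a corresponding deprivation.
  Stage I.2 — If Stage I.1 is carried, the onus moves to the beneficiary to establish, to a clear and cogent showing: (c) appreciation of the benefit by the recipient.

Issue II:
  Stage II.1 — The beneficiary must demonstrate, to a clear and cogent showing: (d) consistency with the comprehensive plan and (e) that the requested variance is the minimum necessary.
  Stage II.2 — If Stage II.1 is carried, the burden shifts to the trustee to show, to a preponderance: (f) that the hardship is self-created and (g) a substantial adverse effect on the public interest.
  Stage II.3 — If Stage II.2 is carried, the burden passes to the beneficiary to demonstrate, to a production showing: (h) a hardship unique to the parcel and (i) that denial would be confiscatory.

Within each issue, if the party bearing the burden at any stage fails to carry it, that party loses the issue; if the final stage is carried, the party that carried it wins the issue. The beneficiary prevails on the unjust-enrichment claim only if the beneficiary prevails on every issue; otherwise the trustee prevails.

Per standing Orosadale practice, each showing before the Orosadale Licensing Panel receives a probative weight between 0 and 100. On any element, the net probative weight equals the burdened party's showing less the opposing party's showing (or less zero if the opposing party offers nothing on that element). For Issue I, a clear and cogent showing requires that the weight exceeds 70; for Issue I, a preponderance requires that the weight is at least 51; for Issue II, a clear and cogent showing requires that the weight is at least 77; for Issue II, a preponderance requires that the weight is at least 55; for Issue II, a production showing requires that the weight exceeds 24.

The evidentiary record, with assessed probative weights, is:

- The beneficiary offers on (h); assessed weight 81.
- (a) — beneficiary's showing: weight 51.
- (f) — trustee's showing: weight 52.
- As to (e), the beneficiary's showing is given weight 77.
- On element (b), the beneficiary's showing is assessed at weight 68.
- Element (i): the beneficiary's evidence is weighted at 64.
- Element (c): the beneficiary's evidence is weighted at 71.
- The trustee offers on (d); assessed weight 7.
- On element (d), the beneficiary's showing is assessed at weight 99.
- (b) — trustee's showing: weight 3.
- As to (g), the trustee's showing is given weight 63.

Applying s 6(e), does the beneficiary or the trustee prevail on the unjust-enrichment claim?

— Issue I —
Stage I.1 (beneficiary, a preponderance, weight is at least 51): (a) 51 ≥ 51 — meets; (b) net 68−3=65 ≥ 51 — meets.
  Stage I.1 carried; the burden remains with the beneficiary.
Stage I.2 (beneficiary, a clear and cogent showing, weight exceeds 70): (c) 71 > 70 — meets.
  The beneficiary carries the last stage.
Every stage carried; the beneficiary prevails on this issue.
— Issue II —
Stage II.1 (beneficiary, a clear and cogent showing, weight is at least 77): (d) net 99−7=92 ≥ 77 — meets; (e) 77 ≥ 77 — meets.
  Stage II.1 is satisfied; the onus moves to the trustee.
Stage II.2 (trustee, a preponderance, weight is at least 55): (f) 52 < 55 — fails; (g) 63 ≥ 55 — meets.
  Not every element is met, so the trustee fails to carry Stage II.2.
The analysis ends at Stage II.2; the beneficiary prevails on this issue.
Per-issue: Issue I → beneficiary; Issue II → beneficiary. The beneficiary must prevail on every issue; overall, the beneficiary prevails.

beneficiary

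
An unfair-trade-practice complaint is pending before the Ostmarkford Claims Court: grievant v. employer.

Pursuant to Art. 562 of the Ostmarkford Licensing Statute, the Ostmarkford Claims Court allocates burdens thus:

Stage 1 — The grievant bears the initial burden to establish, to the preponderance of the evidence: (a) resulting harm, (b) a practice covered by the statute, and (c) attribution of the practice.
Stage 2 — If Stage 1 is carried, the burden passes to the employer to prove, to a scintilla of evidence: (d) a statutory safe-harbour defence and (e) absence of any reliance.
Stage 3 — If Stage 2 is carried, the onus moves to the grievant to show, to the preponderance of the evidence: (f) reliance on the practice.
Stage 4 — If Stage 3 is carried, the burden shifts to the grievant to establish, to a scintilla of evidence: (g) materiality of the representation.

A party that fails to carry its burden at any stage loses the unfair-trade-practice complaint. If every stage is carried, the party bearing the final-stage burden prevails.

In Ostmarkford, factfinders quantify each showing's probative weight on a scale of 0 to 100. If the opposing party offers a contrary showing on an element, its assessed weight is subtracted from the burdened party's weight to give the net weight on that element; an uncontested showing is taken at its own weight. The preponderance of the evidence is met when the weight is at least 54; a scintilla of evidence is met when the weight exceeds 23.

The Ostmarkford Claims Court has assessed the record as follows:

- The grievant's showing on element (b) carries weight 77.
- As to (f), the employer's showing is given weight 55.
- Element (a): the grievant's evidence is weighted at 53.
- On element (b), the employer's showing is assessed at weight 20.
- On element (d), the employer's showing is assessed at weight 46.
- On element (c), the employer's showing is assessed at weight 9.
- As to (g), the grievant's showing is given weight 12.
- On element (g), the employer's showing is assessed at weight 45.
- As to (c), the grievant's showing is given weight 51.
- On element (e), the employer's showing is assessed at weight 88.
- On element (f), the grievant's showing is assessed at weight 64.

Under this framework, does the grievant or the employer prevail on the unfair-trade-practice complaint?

employer

At Stage 1 the grievant must meet the preponderance of the evidence (weight is at least 54): on (a) the weight is 53, < 54, so (a) does not meet the standard; on (b) the weight is 77 less the opposing 20 gives net 57, which does reach 54, so (b) meets the standard; on (c) the weight is 51 less the opposing 9 gives net 42, which does not reach 54, so (c) does not meet the standard.
  Not every element is met, so the grievant fails to carry Stage 1.
So the employer prevails.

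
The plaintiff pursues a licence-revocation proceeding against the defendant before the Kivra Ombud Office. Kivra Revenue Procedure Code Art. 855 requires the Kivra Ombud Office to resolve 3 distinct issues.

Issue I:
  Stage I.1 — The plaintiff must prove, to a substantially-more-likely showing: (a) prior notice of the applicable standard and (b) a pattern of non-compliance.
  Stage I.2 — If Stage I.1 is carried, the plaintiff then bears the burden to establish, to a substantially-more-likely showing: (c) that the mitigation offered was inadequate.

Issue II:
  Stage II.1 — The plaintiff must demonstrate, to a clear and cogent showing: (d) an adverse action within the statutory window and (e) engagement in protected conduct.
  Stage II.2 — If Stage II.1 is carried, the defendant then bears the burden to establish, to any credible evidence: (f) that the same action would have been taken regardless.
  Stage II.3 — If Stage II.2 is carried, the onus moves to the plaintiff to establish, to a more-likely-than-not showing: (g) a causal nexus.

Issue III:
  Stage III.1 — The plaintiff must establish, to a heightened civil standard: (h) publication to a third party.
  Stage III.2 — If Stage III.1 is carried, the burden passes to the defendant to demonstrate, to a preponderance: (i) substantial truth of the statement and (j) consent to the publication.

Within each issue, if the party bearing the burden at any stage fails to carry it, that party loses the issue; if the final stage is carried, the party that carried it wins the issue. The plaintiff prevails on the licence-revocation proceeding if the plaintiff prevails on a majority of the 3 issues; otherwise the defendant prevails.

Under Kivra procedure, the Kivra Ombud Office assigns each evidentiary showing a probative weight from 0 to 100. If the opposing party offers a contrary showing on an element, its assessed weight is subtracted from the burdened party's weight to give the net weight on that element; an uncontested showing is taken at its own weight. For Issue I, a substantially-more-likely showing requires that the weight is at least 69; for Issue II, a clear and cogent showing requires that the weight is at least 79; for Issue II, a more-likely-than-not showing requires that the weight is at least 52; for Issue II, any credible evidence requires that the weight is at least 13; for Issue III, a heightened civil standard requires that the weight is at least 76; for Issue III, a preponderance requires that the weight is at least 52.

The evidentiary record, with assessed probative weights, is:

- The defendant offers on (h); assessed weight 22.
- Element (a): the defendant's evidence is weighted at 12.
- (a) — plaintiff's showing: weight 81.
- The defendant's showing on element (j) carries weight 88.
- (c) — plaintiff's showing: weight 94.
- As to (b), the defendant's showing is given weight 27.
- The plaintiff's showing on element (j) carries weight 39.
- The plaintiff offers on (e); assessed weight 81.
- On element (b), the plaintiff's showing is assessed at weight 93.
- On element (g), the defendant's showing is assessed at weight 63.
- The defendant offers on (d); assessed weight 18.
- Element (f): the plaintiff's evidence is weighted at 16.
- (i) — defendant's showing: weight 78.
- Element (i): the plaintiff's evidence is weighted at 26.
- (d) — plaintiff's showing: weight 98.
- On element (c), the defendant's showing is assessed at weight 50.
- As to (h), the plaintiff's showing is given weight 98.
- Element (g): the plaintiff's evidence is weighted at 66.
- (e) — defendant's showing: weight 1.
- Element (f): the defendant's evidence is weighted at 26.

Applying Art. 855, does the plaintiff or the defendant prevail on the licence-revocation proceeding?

— Issue I —
Stage I.1 (plaintiff, a substantially-more-likely showing, weight is at least 69): (a) net 81−12=69 ≥ 69 — meets; (b) net 93−27=66 < 69 — fails.
  The plaintiff does not carry Stage I.1.
So the defendant prevails on this issue.
— Issue II —
Stage II.1 (plaintiff, a clear and cogent showing, weight is at least 79): (d) net 98−18=80 ≥ 79 — meets; (e) net 81−1=80 ≥ 79 — meets.
  Stage II.1 carried; the burden shifts to the defendant.
Stage II.2 (defendant, any credible evidence, weight is at least 13): (f) net 26−16=10 < 13 — fails.
  Stage II.2 not carried; the defendant fails its burden.
The analysis ends at Stage II.2; the plaintiff prevails on this issue.
— Issue III —
At Stage III.1 the plaintiff must meet a heightened civil standard (weight is at least 76): on (h) the weight is 98 less the opposing 22 gives net 76, which does reach 76, so (h) meets the standard.
  Stage III.1 carried; the burden shifts to the defendant.
At Stage III.2 the defendant must meet a preponderance (weight is at least 52): on (i) the weight is 78 less the opposing 26 gives net 52, which does reach 52, so (i) meets the standard; on (j) the weight is 88 less the opposing 39 gives net 49, which does not reach 52, so (j) does not meet the standard.
  The defendant does not carry Stage III.2.
The plaintiff prevails on this issue.
Per-issue: Issue I → defendant; Issue II → plaintiff; Issue III → plaintiff. The plaintiff must prevail on a majority of issues; overall, the plaintiff prevails.

plaintiff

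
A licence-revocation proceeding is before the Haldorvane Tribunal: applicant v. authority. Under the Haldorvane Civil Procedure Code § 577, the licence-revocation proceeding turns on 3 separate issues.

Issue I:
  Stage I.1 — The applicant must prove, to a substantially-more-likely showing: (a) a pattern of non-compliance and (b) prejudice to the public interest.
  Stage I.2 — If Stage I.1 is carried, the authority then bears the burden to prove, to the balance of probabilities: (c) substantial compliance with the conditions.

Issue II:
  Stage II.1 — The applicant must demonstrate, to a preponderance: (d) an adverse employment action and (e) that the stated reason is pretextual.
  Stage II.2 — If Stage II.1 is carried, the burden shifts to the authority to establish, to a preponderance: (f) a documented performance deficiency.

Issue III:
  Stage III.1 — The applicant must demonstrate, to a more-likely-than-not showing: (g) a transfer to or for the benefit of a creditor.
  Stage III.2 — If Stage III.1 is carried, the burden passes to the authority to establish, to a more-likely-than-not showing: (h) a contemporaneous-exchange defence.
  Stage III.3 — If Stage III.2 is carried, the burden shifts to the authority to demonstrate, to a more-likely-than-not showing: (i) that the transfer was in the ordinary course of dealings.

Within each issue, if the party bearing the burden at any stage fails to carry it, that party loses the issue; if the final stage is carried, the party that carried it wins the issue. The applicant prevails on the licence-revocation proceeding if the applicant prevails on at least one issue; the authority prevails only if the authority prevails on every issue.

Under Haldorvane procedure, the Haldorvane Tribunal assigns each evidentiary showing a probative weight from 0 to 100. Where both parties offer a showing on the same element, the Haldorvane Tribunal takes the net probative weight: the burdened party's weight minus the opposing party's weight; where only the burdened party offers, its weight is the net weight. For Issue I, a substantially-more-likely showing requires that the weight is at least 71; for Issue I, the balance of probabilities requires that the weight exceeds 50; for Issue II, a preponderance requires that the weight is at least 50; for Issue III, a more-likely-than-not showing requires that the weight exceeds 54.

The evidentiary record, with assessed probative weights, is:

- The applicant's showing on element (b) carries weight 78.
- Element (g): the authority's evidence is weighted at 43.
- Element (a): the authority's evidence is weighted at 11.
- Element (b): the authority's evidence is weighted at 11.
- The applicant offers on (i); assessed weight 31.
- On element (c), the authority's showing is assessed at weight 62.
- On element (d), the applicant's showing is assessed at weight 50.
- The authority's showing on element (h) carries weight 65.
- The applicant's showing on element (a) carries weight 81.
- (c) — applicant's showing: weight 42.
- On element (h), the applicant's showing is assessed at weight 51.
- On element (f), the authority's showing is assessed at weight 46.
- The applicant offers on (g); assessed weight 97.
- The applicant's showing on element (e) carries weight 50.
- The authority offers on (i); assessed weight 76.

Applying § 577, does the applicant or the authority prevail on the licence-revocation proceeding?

applicant

— Issue I —
Stage I.1 (applicant, a substantially-more-likely showing, weight is at least 71): (a) net 81−11=70 < 71 — fails; (b) net 78−11=67 < 71 — fails.
  Stage I.1 not carried; the applicant fails its burden.
The authority prevails on this issue.
— Issue II —
Stage II.1 — burden on applicant; standard: a preponderance (weight is at least 50).
    (d): 50 ≥ 50 [met]
    (e): 50 ≥ 50 [met]
  Stage II.1 carried; the burden shifts to the authority.
Stage II.2 — burden on authority; standard: a preponderance (weight is at least 50).
    (f): 46 < 50 [not met]
  The authority does not carry Stage II.2.
The analysis ends at Stage II.2; the applicant prevails on this issue.
— Issue III —
Stage III.1 (applicant, a more-likely-than-not showing, weight exceeds 54): (g) net 97−43=54 ≤ 54 — fails.
  The applicant does not carry Stage III.1.
The analysis ends at Stage III.1; the authority prevails on this issue.
Per-issue: Issue I → authority; Issue II → applicant; Issue III → authority. The applicant must prevail on at least one issue; overall, the applicant prevails.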